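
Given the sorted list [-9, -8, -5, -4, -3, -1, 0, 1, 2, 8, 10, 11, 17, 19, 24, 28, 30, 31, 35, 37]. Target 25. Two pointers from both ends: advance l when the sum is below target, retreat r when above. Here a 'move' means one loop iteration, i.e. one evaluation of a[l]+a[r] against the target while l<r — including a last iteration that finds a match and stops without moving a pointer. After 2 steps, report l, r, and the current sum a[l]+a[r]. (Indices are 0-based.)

[0,19] -9+37=28 >25 → r--
[0,18] -9+35=26 >25 → r--

l=0, r=17, sum=22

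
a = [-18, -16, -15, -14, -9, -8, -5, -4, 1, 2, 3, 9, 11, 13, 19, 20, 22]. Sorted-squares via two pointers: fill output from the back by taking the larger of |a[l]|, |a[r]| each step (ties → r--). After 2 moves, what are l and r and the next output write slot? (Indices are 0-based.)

[0,16] |-18|<=|22| out[16]=484 → r--
[0,15] |-18|<=|20| out[15]=400 → r--

l=0, r=14, next write slot=14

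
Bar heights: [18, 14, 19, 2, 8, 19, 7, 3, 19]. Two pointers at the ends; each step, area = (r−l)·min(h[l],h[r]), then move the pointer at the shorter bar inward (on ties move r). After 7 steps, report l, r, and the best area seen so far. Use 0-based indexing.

[0,8] min(18,19)*8=144 best=144 * → l++
[1,8] min(14,19)*7=98 best=144 → l++
[2,8] min(19,19)*6=114 best=144 → r--
[2,7] min(19,3)*5=15 best=144 → r--
[2,6] min(19,7)*4=28 best=144 → r--
[2,5] min(19,19)*3=57 best=144 → r--
[2,4] min(19,8)*2=16 best=144 → r--

l=2, r=3, best area=144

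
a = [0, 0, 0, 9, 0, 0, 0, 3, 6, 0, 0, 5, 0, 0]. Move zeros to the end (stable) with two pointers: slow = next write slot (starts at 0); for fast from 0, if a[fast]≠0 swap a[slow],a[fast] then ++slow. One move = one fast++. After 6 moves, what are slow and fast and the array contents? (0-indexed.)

slow=1, fast=6, a=[9, 0, 0, 0, 0, 0, 0, 3, 6, 0, 0, 5, 0, 0]

slow=0 fast=0: a[fast]=0, fast++
slow=0 fast=1: a[fast]=0, fast++
slow=0 fast=2: a[fast]=0, fast++
slow=0 fast=3: a[fast]=9≠0 swap→a[0]=9, slow++,fast++
slow=1 fast=4: a[fast]=0, fast++
slow=1 fast=5: a[fast]=0, fast++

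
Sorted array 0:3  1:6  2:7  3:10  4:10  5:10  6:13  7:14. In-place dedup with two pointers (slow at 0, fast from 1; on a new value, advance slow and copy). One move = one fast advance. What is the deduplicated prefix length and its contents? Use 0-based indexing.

length 6; prefix = [3, 6, 7, 10, 13, 14]

slow=0 fast=1: a[fast]=6≠a[slow]=3 write a[1]=6, slow++,fast++
slow=1 fast=2: a[fast]=7≠a[slow]=6 write a[2]=7, slow++,fast++
slow=2 fast=3: a[fast]=10≠a[slow]=7 write a[3]=10, slow++,fast++
slow=3 fast=4: a[fast]=10=a[slow] dup, fast++
slow=3 fast=5: a[fast]=10=a[slow] dup, fast++
slow=3 fast=6: a[fast]=13≠a[slow]=10 write a[4]=13, slow++,fast++
slow=4 fast=7: a[fast]=14≠a[slow]=13 write a[5]=14, slow++,fast++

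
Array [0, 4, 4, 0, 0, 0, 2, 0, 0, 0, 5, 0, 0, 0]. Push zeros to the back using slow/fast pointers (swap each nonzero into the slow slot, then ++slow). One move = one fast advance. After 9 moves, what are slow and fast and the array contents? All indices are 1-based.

slow=1 fast=1: a[fast]=0, fast++
slow=1 fast=2: a[fast]=4≠0 swap→a[1]=4, slow++,fast++
slow=2 fast=3: a[fast]=4≠0 swap→a[2]=4, slow++,fast++
slow=3 fast=4: a[fast]=0, fast++
slow=3 fast=5: a[fast]=0, fast++
slow=3 fast=6: a[fast]=0, fast++
slow=3 fast=7: a[fast]=2≠0 swap→a[3]=2, slow++,fast++
slow=4 fast=8: a[fast]=0, fast++
slow=4 fast=9: a[fast]=0, fast++

slow=4, fast=10, a=[4, 4, 2, 0, 0, 0, 0, 0, 0, 0, 5, 0, 0, 0]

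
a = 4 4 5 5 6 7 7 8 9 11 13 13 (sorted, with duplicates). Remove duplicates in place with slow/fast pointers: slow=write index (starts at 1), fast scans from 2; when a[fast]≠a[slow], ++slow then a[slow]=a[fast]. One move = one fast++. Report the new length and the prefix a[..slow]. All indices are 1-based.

length 8; prefix = [4, 5, 6, 7, 8, 9, 11, 13]

slow=1 fast=2: a[fast]=4=a[slow] dup, fast++
slow=1 fast=3: a[fast]=5≠a[slow]=4 write a[2]=5, slow++,fast++
slow=2 fast=4: a[fast]=5=a[slow] dup, fast++
slow=2 fast=5: a[fast]=6≠a[slow]=5 write a[3]=6, slow++,fast++
slow=3 fast=6: a[fast]=7≠a[slow]=6 write a[4]=7, slow++,fast++
slow=4 fast=7: a[fast]=7=a[slow] dup, fast++
slow=4 fast=8: a[fast]=8≠a[slow]=7 write a[5]=8, slow++,fast++
slow=5 fast=9: a[fast]=9≠a[slow]=8 write a[6]=9, slow++,fast++
slow=6 fast=10: a[fast]=11≠a[slow]=9 write a[7]=11, slow++,fast++
slow=7 fast=11: a[fast]=13≠a[slow]=11 write a[8]=13, slow++,fast++
slow=8 fast=12: a[fast]=13=a[slow] dup, fast++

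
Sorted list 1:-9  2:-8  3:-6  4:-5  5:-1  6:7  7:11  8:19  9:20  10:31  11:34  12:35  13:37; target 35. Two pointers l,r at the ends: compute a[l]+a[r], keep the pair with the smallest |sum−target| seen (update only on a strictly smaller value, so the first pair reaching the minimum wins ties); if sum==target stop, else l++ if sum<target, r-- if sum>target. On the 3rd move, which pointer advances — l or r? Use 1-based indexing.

l=1 r=13: -9+37=28 d=7 *, l++
l=2 r=13: -8+37=29 d=6 *, l++
l=3 r=13: -6+37=31 d=4 *, l++

l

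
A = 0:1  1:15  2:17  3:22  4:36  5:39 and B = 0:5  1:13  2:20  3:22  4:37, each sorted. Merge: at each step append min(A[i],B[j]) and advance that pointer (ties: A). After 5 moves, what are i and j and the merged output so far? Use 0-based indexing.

i=0 j=0: A[i]=1<=B[j]=5 take 1, i++
i=1 j=0: A[i]=15>B[j]=5 take 5, j++
i=1 j=1: A[i]=15>B[j]=13 take 13, j++
i=1 j=2: A[i]=15<=B[j]=20 take 15, i++
i=2 j=2: A[i]=17<=B[j]=20 take 17, i++

i=3, j=2, merged so far=[1, 5, 13, 15, 17]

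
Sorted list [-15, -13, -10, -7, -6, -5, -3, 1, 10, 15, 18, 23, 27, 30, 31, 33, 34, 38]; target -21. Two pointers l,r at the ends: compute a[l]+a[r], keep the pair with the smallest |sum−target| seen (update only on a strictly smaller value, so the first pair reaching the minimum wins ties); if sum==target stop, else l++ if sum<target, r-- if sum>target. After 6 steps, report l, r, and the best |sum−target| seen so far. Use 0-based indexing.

l=0 r=17: -15+38=23 d=44 *, r--
l=0 r=16: -15+34=19 d=40 *, r--
l=0 r=15: -15+33=18 d=39 *, r--
l=0 r=14: -15+31=16 d=37 *, r--
l=0 r=13: -15+30=15 d=36 *, r--
l=0 r=12: -15+27=12 d=33 *, r--

l=0, r=11, best |Δ|=33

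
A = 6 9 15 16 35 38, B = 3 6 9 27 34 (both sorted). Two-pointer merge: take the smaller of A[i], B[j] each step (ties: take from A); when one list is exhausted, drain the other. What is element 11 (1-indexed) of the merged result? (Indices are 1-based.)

merged[11] = 38

[i=1,j=1] A[i]=6>B[j]=3 take 3 → j++
[i=1,j=2] A[i]=6<=B[j]=6 take 6 → i++
[i=2,j=2] A[i]=9>B[j]=6 take 6 → j++
[i=2,j=3] A[i]=9<=B[j]=9 take 9 → i++
[i=3,j=3] A[i]=15>B[j]=9 take 9 → j++
[i=3,j=4] A[i]=15<=B[j]=27 take 15 → i++
[i=4,j=4] A[i]=16<=B[j]=27 take 16 → i++
[i=5,j=4] A[i]=35>B[j]=27 take 27 → j++
[i=5,j=5] A[i]=35>B[j]=34 take 34 → j++
[i=5,j=6] B done, take A[i]=35 → i++
[i=6,j=6] B done, take A[i]=38 → i++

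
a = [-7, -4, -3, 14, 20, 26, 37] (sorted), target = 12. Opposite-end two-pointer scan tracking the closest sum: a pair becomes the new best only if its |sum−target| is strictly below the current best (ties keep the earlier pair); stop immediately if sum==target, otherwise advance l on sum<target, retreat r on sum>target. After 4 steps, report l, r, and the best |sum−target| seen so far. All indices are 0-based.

[0,6] -7+37=30 d=18 * → r--
[0,5] -7+26=19 d=7 * → r--
[0,4] -7+20=13 d=1 * → r--
[0,3] -7+14=7 d=5 → l++

l=1, r=3, best |Δ|=1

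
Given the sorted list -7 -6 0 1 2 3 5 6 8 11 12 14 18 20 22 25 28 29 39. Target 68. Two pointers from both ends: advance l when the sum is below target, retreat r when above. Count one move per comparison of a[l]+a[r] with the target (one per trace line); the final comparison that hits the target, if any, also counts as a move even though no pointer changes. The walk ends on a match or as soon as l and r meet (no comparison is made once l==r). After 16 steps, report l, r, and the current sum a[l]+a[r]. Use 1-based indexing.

l=17, r=19, sum=67

l=1 r=19: -7+39=32 <68, l++
l=2 r=19: -6+39=33 <68, l++
l=3 r=19: 0+39=39 <68, l++
l=4 r=19: 1+39=40 <68, l++
l=5 r=19: 2+39=41 <68, l++
l=6 r=19: 3+39=42 <68, l++
l=7 r=19: 5+39=44 <68, l++
l=8 r=19: 6+39=45 <68, l++
l=9 r=19: 8+39=47 <68, l++
l=10 r=19: 11+39=50 <68, l++
l=11 r=19: 12+39=51 <68, l++
l=12 r=19: 14+39=53 <68, l++
l=13 r=19: 18+39=57 <68, l++
l=14 r=19: 20+39=59 <68, l++
l=15 r=19: 22+39=61 <68, l++
l=16 r=19: 25+39=64 <68, l++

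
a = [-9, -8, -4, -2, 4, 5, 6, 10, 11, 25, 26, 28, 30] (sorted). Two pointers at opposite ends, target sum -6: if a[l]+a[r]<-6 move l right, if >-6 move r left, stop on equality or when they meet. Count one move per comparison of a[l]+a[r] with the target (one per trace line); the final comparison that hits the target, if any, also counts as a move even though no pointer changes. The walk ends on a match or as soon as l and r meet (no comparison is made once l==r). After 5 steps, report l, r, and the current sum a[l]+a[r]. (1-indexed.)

[1,13] -9+30=21 >-6 → r--
[1,12] -9+28=19 >-6 → r--
[1,11] -9+26=17 >-6 → r--
[1,10] -9+25=16 >-6 → r--
[1,9] -9+11=2 >-6 → r--

l=1, r=8, sum=1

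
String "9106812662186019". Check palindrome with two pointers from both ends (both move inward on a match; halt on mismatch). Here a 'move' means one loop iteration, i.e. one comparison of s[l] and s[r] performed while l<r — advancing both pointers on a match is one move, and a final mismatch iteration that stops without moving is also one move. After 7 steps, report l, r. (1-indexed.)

l=8, r=9

l=1 r=16: '9'=='9', l++,r--
l=2 r=15: '1'=='1', l++,r--
l=3 r=14: '0'=='0', l++,r--
l=4 r=13: '6'=='6', l++,r--
l=5 r=12: '8'=='8', l++,r--
l=6 r=11: '1'=='1', l++,r--
l=7 r=10: '2'=='2', l++,r--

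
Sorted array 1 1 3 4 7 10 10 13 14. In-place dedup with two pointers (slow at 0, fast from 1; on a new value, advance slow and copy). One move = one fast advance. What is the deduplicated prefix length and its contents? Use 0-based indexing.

length 7; prefix = [1, 3, 4, 7, 10, 13, 14]

slow=0 fast=1: a[fast]=1=a[slow] dup, fast++
slow=0 fast=2: a[fast]=3≠a[slow]=1 write a[1]=3, slow++,fast++
slow=1 fast=3: a[fast]=4≠a[slow]=3 write a[2]=4, slow++,fast++
slow=2 fast=4: a[fast]=7≠a[slow]=4 write a[3]=7, slow++,fast++
slow=3 fast=5: a[fast]=10≠a[slow]=7 write a[4]=10, slow++,fast++
slow=4 fast=6: a[fast]=10=a[slow] dup, fast++
slow=4 fast=7: a[fast]=13≠a[slow]=10 write a[5]=13, slow++,fast++
slow=5 fast=8: a[fast]=14≠a[slow]=13 write a[6]=14, slow++,fast++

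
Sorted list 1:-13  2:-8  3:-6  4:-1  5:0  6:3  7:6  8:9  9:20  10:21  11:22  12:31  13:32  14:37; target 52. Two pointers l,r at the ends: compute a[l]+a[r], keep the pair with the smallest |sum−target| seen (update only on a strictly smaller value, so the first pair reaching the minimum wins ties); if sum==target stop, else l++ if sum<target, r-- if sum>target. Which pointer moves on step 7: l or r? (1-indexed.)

l

l=1 r=14: -13+37=24 d=28 *, l++
l=2 r=14: -8+37=29 d=23 *, l++
l=3 r=14: -6+37=31 d=21 *, l++
l=4 r=14: -1+37=36 d=16 *, l++
l=5 r=14: 0+37=37 d=15 *, l++
l=6 r=14: 3+37=40 d=12 *, l++
l=7 r=14: 6+37=43 d=9 *, l++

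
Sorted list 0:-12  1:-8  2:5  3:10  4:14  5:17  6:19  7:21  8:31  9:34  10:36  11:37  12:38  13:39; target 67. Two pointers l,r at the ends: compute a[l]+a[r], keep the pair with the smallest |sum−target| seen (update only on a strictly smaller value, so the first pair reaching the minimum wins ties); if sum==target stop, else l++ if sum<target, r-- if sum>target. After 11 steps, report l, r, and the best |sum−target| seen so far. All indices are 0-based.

[0,13] -12+39=27 d=40 * → l++
[1,13] -8+39=31 d=36 * → l++
[2,13] 5+39=44 d=23 * → l++
[3,13] 10+39=49 d=18 * → l++
[4,13] 14+39=53 d=14 * → l++
[5,13] 17+39=56 d=11 * → l++
[6,13] 19+39=58 d=9 * → l++
[7,13] 21+39=60 d=7 * → l++
[8,13] 31+39=70 d=3 * → r--
[8,12] 31+38=69 d=2 * → r--
[8,11] 31+37=68 d=1 * → r--

l=8, r=10, best |Δ|=1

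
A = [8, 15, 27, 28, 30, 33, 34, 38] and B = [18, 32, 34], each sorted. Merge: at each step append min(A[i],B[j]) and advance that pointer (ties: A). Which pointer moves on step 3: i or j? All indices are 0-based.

[i=0,j=0] A[i]=8<=B[j]=18 take 8 → i++
[i=1,j=0] A[i]=15<=B[j]=18 take 15 → i++
[i=2,j=0] A[i]=27>B[j]=18 take 18 → j++

j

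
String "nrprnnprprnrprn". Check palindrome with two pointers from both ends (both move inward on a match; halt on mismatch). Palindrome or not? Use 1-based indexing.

not a palindrome (mismatch at 6,10)

l=1 r=15: 'n'=='n', l++,r--
l=2 r=14: 'r'=='r', l++,r--
l=3 r=13: 'p'=='p', l++,r--
l=4 r=12: 'r'=='r', l++,r--
l=5 r=11: 'n'=='n', l++,r--
l=6 r=10: 'n'!='r', stop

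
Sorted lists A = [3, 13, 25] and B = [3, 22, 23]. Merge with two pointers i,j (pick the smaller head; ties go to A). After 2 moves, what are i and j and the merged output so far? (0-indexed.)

[i=0,j=0] A[i]=3<=B[j]=3 take 3 → i++
[i=1,j=0] A[i]=13>B[j]=3 take 3 → j++

i=1, j=1, merged so far=[3, 3]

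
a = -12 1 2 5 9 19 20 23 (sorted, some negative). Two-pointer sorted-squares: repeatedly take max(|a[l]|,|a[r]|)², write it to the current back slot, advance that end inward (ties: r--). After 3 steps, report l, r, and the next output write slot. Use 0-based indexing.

[0,7] |-12|<=|23| out[7]=529 → r--
[0,6] |-12|<=|20| out[6]=400 → r--
[0,5] |-12|<=|19| out[5]=361 → r--

l=0, r=4, next write slot=4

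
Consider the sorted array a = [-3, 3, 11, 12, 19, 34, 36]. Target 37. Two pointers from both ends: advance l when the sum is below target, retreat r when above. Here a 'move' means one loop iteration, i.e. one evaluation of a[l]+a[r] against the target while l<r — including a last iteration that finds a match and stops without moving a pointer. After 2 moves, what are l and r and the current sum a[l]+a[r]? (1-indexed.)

l=2, r=6, sum=37

[1,7] -3+36=33 <37 → l++
[2,7] 3+36=39 >37 → r--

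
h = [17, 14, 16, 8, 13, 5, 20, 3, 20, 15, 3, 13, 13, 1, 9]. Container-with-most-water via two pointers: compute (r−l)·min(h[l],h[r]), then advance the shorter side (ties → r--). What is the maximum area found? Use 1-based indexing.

max area = 156

[1,15] min(17,9)*14=126 best=126 * → r--
[1,14] min(17,1)*13=13 best=126 → r--
[1,13] min(17,13)*12=156 best=156 * → r--
[1,12] min(17,13)*11=143 best=156 → r--
[1,11] min(17,3)*10=30 best=156 → r--
[1,10] min(17,15)*9=135 best=156 → r--
[1,9] min(17,20)*8=136 best=156 → l++
[2,9] min(14,20)*7=98 best=156 → l++
[3,9] min(16,20)*6=96 best=156 → l++
[4,9] min(8,20)*5=40 best=156 → l++
[5,9] min(13,20)*4=52 best=156 → l++
[6,9] min(5,20)*3=15 best=156 → l++
[7,9] min(20,20)*2=40 best=156 → r--
[7,8] min(20,3)*1=3 best=156 → r--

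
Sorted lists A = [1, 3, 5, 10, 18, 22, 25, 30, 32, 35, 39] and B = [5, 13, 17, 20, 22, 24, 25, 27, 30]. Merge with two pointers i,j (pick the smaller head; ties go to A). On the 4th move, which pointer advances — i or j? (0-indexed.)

j

i=0 j=0: A[i]=1<=B[j]=5 take 1, i++
i=1 j=0: A[i]=3<=B[j]=5 take 3, i++
i=2 j=0: A[i]=5<=B[j]=5 take 5, i++
i=3 j=0: A[i]=10>B[j]=5 take 5, j++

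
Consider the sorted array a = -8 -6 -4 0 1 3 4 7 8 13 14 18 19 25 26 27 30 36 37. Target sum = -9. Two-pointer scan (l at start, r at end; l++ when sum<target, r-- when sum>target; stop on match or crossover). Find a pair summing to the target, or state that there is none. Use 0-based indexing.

[0,18] -8+37=29 >-9 → r--
[0,17] -8+36=28 >-9 → r--
[0,16] -8+30=22 >-9 → r--
[0,15] -8+27=19 >-9 → r--
[0,14] -8+26=18 >-9 → r--
[0,13] -8+25=17 >-9 → r--
[0,12] -8+19=11 >-9 → r--
[0,11] -8+18=10 >-9 → r--
[0,10] -8+14=6 >-9 → r--
[0,9] -8+13=5 >-9 → r--
[0,8] -8+8=0 >-9 → r--
[0,7] -8+7=-1 >-9 → r--
[0,6] -8+4=-4 >-9 → r--
[0,5] -8+3=-5 >-9 → r--
[0,4] -8+1=-7 >-9 → r--
[0,3] -8+0=-8 >-9 → r--
[0,2] -8+-4=-12 <-9 → l++
[1,2] -6+-4=-10 <-9 → l++

no pair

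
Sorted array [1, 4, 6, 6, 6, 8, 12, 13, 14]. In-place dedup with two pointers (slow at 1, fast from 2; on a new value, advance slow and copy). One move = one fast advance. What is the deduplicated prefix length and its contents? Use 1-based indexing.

length 7; prefix = [1, 4, 6, 8, 12, 13, 14]

slow=1 fast=2: a[fast]=4≠a[slow]=1 write a[2]=4, slow++,fast++
slow=2 fast=3: a[fast]=6≠a[slow]=4 write a[3]=6, slow++,fast++
slow=3 fast=4: a[fast]=6=a[slow] dup, fast++
slow=3 fast=5: a[fast]=6=a[slow] dup, fast++
slow=3 fast=6: a[fast]=8≠a[slow]=6 write a[4]=8, slow++,fast++
slow=4 fast=7: a[fast]=12≠a[slow]=8 write a[5]=12, slow++,fast++
slow=5 fast=8: a[fast]=13≠a[slow]=12 write a[6]=13, slow++,fast++
slow=6 fast=9: a[fast]=14≠a[slow]=13 write a[7]=14, slow++,fast++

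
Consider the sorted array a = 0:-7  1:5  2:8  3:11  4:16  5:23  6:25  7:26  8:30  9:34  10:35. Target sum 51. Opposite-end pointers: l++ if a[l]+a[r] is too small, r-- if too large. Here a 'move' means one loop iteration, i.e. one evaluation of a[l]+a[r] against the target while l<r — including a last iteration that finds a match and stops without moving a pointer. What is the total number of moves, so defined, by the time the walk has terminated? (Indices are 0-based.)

l=0 r=10: -7+35=28 <51, l++
l=1 r=10: 5+35=40 <51, l++
l=2 r=10: 8+35=43 <51, l++
l=3 r=10: 11+35=46 <51, l++
l=4 r=10: 16+35=51, found

5 moves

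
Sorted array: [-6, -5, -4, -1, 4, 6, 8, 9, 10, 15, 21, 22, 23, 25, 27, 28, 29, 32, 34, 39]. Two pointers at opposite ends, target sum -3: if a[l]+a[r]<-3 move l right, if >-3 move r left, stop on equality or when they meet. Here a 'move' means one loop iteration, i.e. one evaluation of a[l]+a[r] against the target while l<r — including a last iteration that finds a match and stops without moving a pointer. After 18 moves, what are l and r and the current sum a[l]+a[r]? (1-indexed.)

l=3, r=4, sum=-5

[1,20] -6+39=33 >-3 → r--
[1,19] -6+34=28 >-3 → r--
[1,18] -6+32=26 >-3 → r--
[1,17] -6+29=23 >-3 → r--
[1,16] -6+28=22 >-3 → r--
[1,15] -6+27=21 >-3 → r--
[1,14] -6+25=19 >-3 → r--
[1,13] -6+23=17 >-3 → r--
[1,12] -6+22=16 >-3 → r--
[1,11] -6+21=15 >-3 → r--
[1,10] -6+15=9 >-3 → r--
[1,9] -6+10=4 >-3 → r--
[1,8] -6+9=3 >-3 → r--
[1,7] -6+8=2 >-3 → r--
[1,6] -6+6=0 >-3 → r--
[1,5] -6+4=-2 >-3 → r--
[1,4] -6+-1=-7 <-3 → l++
[2,4] -5+-1=-6 <-3 → l++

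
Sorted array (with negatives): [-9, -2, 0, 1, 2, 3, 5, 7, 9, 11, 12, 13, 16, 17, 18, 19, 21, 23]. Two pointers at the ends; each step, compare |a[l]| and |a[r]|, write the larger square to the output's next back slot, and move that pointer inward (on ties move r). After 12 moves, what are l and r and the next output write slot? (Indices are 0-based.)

[0,17] |-9|<=|23| out[17]=529 → r--
[0,16] |-9|<=|21| out[16]=441 → r--
[0,15] |-9|<=|19| out[15]=361 → r--
[0,14] |-9|<=|18| out[14]=324 → r--
[0,13] |-9|<=|17| out[13]=289 → r--
[0,12] |-9|<=|16| out[12]=256 → r--
[0,11] |-9|<=|13| out[11]=169 → r--
[0,10] |-9|<=|12| out[10]=144 → r--
[0,9] |-9|<=|11| out[9]=121 → r--
[0,8] |-9|<=|9| out[8]=81 → r--
[0,7] |-9|>|7| out[7]=81 → l++
[1,7] |-2|<=|7| out[6]=49 → r--

l=1, r=6, next write slot=5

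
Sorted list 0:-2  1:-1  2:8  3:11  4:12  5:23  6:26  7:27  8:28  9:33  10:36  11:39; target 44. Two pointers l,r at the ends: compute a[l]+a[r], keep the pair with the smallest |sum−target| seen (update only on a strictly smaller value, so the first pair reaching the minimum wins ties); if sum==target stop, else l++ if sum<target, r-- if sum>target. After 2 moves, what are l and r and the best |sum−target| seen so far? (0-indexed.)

l=0 r=11: -2+39=37 d=7 *, l++
l=1 r=11: -1+39=38 d=6 *, l++

l=2, r=11, best |Δ|=6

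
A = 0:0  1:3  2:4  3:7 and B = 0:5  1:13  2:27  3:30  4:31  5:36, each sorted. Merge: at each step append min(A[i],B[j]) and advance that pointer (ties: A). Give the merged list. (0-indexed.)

[i=0,j=0] A[i]=0<=B[j]=5 take 0 → i++
[i=1,j=0] A[i]=3<=B[j]=5 take 3 → i++
[i=2,j=0] A[i]=4<=B[j]=5 take 4 → i++
[i=3,j=0] A[i]=7>B[j]=5 take 5 → j++
[i=3,j=1] A[i]=7<=B[j]=13 take 7 → i++
[i=4,j=1] A done, take B[j]=13 → j++
[i=4,j=2] A done, take B[j]=27 → j++
[i=4,j=3] A done, take B[j]=30 → j++
[i=4,j=4] A done, take B[j]=31 → j++
[i=4,j=5] A done, take B[j]=36 → j++

[0, 3, 4, 5, 7, 13, 27, 30, 31, 36]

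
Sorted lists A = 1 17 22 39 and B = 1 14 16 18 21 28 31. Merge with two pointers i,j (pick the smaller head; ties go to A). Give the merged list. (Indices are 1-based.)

[1, 1, 14, 16, 17, 18, 21, 22, 28, 31, 39]

[i=1,j=1] A[i]=1<=B[j]=1 take 1 → i++
[i=2,j=1] A[i]=17>B[j]=1 take 1 → j++
[i=2,j=2] A[i]=17>B[j]=14 take 14 → j++
[i=2,j=3] A[i]=17>B[j]=16 take 16 → j++
[i=2,j=4] A[i]=17<=B[j]=18 take 17 → i++
[i=3,j=4] A[i]=22>B[j]=18 take 18 → j++
[i=3,j=5] A[i]=22>B[j]=21 take 21 → j++
[i=3,j=6] A[i]=22<=B[j]=28 take 22 → i++
[i=4,j=6] A[i]=39>B[j]=28 take 28 → j++
[i=4,j=7] A[i]=39>B[j]=31 take 31 → j++
[i=4,j=8] B done, take A[i]=39 → i++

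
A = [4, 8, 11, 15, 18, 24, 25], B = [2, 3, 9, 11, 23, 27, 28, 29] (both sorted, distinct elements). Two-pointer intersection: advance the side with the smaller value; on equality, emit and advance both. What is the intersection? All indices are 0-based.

[i=0,j=0] 4>2 → j++
[i=0,j=1] 4>3 → j++
[i=0,j=2] 4<9 → i++
[i=1,j=2] 8<9 → i++
[i=2,j=2] 11>9 → j++
[i=2,j=3] 11==11 emit → i++,j++
[i=3,j=4] 15<23 → i++
[i=4,j=4] 18<23 → i++
[i=5,j=4] 24>23 → j++
[i=5,j=5] 24<27 → i++
[i=6,j=5] 25<27 → i++

intersection = [11]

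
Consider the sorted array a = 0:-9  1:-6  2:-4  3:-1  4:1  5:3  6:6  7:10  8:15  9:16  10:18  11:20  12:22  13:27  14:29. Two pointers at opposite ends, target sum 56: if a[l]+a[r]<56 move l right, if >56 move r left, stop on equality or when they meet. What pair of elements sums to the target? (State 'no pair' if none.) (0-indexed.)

(27, 29)

[0,14] -9+29=20 <56 → l++
[1,14] -6+29=23 <56 → l++
[2,14] -4+29=25 <56 → l++
[3,14] -1+29=28 <56 → l++
[4,14] 1+29=30 <56 → l++
[5,14] 3+29=32 <56 → l++
[6,14] 6+29=35 <56 → l++
[7,14] 10+29=39 <56 → l++
[8,14] 15+29=44 <56 → l++
[9,14] 16+29=45 <56 → l++
[10,14] 18+29=47 <56 → l++
[11,14] 20+29=49 <56 → l++
[12,14] 22+29=51 <56 → l++
[13,14] 27+29=56 → found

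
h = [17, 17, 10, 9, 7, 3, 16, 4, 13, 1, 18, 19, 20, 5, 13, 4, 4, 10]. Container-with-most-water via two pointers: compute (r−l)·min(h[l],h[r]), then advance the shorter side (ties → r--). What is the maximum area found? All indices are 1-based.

max area = 204

l=1 r=18: min(17,10)*17=170 best=170 *, r--
l=1 r=17: min(17,4)*16=64 best=170, r--
l=1 r=16: min(17,4)*15=60 best=170, r--
l=1 r=15: min(17,13)*14=182 best=182 *, r--
l=1 r=14: min(17,5)*13=65 best=182, r--
l=1 r=13: min(17,20)*12=204 best=204 *, l++
l=2 r=13: min(17,20)*11=187 best=204, l++
l=3 r=13: min(10,20)*10=100 best=204, l++
l=4 r=13: min(9,20)*9=81 best=204, l++
l=5 r=13: min(7,20)*8=56 best=204, l++
l=6 r=13: min(3,20)*7=21 best=204, l++
l=7 r=13: min(16,20)*6=96 best=204, l++
l=8 r=13: min(4,20)*5=20 best=204, l++
l=9 r=13: min(13,20)*4=52 best=204, l++
l=10 r=13: min(1,20)*3=3 best=204, l++
l=11 r=13: min(18,20)*2=36 best=204, l++
l=12 r=13: min(19,20)*1=19 best=204, l++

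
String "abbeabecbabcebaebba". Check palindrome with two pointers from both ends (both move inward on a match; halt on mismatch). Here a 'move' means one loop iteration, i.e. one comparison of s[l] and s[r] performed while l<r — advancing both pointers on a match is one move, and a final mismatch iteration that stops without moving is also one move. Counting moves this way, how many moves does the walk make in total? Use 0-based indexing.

[0,18] 'a'=='a' → l++,r--
[1,17] 'b'=='b' → l++,r--
[2,16] 'b'=='b' → l++,r--
[3,15] 'e'=='e' → l++,r--
[4,14] 'a'=='a' → l++,r--
[5,13] 'b'=='b' → l++,r--
[6,12] 'e'=='e' → l++,r--
[7,11] 'c'=='c' → l++,r--
[8,10] 'b'=='b' → l++,r--

9 moves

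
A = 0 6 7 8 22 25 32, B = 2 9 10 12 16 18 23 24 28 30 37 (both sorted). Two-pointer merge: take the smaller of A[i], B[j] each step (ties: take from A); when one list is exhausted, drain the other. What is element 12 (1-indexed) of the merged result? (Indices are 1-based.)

merged[12] = 23

[i=1,j=1] A[i]=0<=B[j]=2 take 0 → i++
[i=2,j=1] A[i]=6>B[j]=2 take 2 → j++
[i=2,j=2] A[i]=6<=B[j]=9 take 6 → i++
[i=3,j=2] A[i]=7<=B[j]=9 take 7 → i++
[i=4,j=2] A[i]=8<=B[j]=9 take 8 → i++
[i=5,j=2] A[i]=22>B[j]=9 take 9 → j++
[i=5,j=3] A[i]=22>B[j]=10 take 10 → j++
[i=5,j=4] A[i]=22>B[j]=12 take 12 → j++
[i=5,j=5] A[i]=22>B[j]=16 take 16 → j++
[i=5,j=6] A[i]=22>B[j]=18 take 18 → j++
[i=5,j=7] A[i]=22<=B[j]=23 take 22 → i++
[i=6,j=7] A[i]=25>B[j]=23 take 23 → j++
[i=6,j=8] A[i]=25>B[j]=24 take 24 → j++
[i=6,j=9] A[i]=25<=B[j]=28 take 25 → i++
[i=7,j=9] A[i]=32>B[j]=28 take 28 → j++
[i=7,j=10] A[i]=32>B[j]=30 take 30 → j++
[i=7,j=11] A[i]=32<=B[j]=37 take 32 → i++
[i=8,j=11] A done, take B[j]=37 → j++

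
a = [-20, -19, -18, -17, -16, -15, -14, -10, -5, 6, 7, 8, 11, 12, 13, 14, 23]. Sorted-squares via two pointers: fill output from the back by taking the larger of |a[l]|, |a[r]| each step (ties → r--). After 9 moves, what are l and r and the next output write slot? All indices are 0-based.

l=0 r=16: |-20|<=|23| out[16]=529, r--
l=0 r=15: |-20|>|14| out[15]=400, l++
l=1 r=15: |-19|>|14| out[14]=361, l++
l=2 r=15: |-18|>|14| out[13]=324, l++
l=3 r=15: |-17|>|14| out[12]=289, l++
l=4 r=15: |-16|>|14| out[11]=256, l++
l=5 r=15: |-15|>|14| out[10]=225, l++
l=6 r=15: |-14|<=|14| out[9]=196, r--
l=6 r=14: |-14|>|13| out[8]=196, l++

l=7, r=14, next write slot=7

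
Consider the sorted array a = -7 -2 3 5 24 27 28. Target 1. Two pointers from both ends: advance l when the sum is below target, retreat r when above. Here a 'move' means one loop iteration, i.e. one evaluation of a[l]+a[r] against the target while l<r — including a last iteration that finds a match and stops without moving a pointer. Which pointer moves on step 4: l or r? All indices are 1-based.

l

[1,7] -7+28=21 >1 → r--
[1,6] -7+27=20 >1 → r--
[1,5] -7+24=17 >1 → r--
[1,4] -7+5=-2 <1 → l++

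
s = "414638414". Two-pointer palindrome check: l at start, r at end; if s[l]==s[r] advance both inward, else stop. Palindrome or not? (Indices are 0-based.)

not a palindrome (mismatch at 3,5)

[0,8] '4'=='4' → l++,r--
[1,7] '1'=='1' → l++,r--
[2,6] '4'=='4' → l++,r--
[3,5] '6'!='8' → stop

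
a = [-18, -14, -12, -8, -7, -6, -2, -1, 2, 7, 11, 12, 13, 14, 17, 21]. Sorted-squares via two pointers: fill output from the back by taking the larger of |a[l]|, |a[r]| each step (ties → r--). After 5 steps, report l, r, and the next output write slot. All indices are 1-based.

l=3, r=13, next write slot=11

[1,16] |-18|<=|21| out[16]=441 → r--
[1,15] |-18|>|17| out[15]=324 → l++
[2,15] |-14|<=|17| out[14]=289 → r--
[2,14] |-14|<=|14| out[13]=196 → r--
[2,13] |-14|>|13| out[12]=196 → l++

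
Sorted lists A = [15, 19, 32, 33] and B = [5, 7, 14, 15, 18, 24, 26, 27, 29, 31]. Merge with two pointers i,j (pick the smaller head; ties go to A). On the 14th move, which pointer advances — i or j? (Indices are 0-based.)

i

[i=0,j=0] A[i]=15>B[j]=5 take 5 → j++
[i=0,j=1] A[i]=15>B[j]=7 take 7 → j++
[i=0,j=2] A[i]=15>B[j]=14 take 14 → j++
[i=0,j=3] A[i]=15<=B[j]=15 take 15 → i++
[i=1,j=3] A[i]=19>B[j]=15 take 15 → j++
[i=1,j=4] A[i]=19>B[j]=18 take 18 → j++
[i=1,j=5] A[i]=19<=B[j]=24 take 19 → i++
[i=2,j=5] A[i]=32>B[j]=24 take 24 → j++
[i=2,j=6] A[i]=32>B[j]=26 take 26 → j++
[i=2,j=7] A[i]=32>B[j]=27 take 27 → j++
[i=2,j=8] A[i]=32>B[j]=29 take 29 → j++
[i=2,j=9] A[i]=32>B[j]=31 take 31 → j++
[i=2,j=10] B done, take A[i]=32 → i++
[i=3,j=10] B done, take A[i]=33 → i++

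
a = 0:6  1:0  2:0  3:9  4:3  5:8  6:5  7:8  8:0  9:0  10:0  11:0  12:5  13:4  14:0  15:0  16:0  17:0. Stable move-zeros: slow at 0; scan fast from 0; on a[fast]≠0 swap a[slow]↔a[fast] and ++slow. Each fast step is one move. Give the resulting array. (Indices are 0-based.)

(s=0,f=0) a[fast]=6≠0 swap→a[0]=6 → slow++,fast++
(s=1,f=1) a[fast]=0 → fast++
(s=1,f=2) a[fast]=0 → fast++
(s=1,f=3) a[fast]=9≠0 swap→a[1]=9 → slow++,fast++
(s=2,f=4) a[fast]=3≠0 swap→a[2]=3 → slow++,fast++
(s=3,f=5) a[fast]=8≠0 swap→a[3]=8 → slow++,fast++
(s=4,f=6) a[fast]=5≠0 swap→a[4]=5 → slow++,fast++
(s=5,f=7) a[fast]=8≠0 swap→a[5]=8 → slow++,fast++
(s=6,f=8) a[fast]=0 → fast++
(s=6,f=9) a[fast]=0 → fast++
(s=6,f=10) a[fast]=0 → fast++
(s=6,f=11) a[fast]=0 → fast++
(s=6,f=12) a[fast]=5≠0 swap→a[6]=5 → slow++,fast++
(s=7,f=13) a[fast]=4≠0 swap→a[7]=4 → slow++,fast++
(s=8,f=14) a[fast]=0 → fast++
(s=8,f=15) a[fast]=0 → fast++
(s=8,f=16) a[fast]=0 → fast++
(s=8,f=17) a[fast]=0 → fast++

[6, 9, 3, 8, 5, 8, 5, 4, 0, 0, 0, 0, 0, 0, 0, 0, 0, 0]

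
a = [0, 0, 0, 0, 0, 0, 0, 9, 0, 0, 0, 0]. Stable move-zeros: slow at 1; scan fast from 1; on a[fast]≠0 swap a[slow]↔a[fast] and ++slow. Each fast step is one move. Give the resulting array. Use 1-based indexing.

(s=1,f=1) a[fast]=0 → fast++
(s=1,f=2) a[fast]=0 → fast++
(s=1,f=3) a[fast]=0 → fast++
(s=1,f=4) a[fast]=0 → fast++
(s=1,f=5) a[fast]=0 → fast++
(s=1,f=6) a[fast]=0 → fast++
(s=1,f=7) a[fast]=0 → fast++
(s=1,f=8) a[fast]=9≠0 swap→a[1]=9 → slow++,fast++
(s=2,f=9) a[fast]=0 → fast++
(s=2,f=10) a[fast]=0 → fast++
(s=2,f=11) a[fast]=0 → fast++
(s=2,f=12) a[fast]=0 → fast++

[9, 0, 0, 0, 0, 0, 0, 0, 0, 0, 0, 0]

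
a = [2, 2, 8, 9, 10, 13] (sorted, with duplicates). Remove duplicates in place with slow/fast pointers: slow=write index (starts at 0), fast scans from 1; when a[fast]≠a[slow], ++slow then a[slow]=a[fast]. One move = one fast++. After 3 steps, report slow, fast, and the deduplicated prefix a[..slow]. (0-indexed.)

slow=2, fast=4, prefix=[2, 8, 9]

slow=0 fast=1: a[fast]=2=a[slow] dup, fast++
slow=0 fast=2: a[fast]=8≠a[slow]=2 write a[1]=8, slow++,fast++
slow=1 fast=3: a[fast]=9≠a[slow]=8 write a[2]=9, slow++,fast++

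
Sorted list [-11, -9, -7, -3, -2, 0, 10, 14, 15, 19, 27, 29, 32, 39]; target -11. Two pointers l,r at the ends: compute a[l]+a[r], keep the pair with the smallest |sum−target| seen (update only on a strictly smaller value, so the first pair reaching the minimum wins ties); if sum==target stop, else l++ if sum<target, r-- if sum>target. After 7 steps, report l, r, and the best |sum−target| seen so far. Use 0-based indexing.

l=0 r=13: -11+39=28 d=39 *, r--
l=0 r=12: -11+32=21 d=32 *, r--
l=0 r=11: -11+29=18 d=29 *, r--
l=0 r=10: -11+27=16 d=27 *, r--
l=0 r=9: -11+19=8 d=19 *, r--
l=0 r=8: -11+15=4 d=15 *, r--
l=0 r=7: -11+14=3 d=14 *, r--

l=0, r=6, best |Δ|=14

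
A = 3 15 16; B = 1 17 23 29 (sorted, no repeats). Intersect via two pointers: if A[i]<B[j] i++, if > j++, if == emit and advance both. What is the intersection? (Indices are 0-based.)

intersection = []

[i=0,j=0] 3>1 → j++
[i=0,j=1] 3<17 → i++
[i=1,j=1] 15<17 → i++
[i=2,j=1] 16<17 → i++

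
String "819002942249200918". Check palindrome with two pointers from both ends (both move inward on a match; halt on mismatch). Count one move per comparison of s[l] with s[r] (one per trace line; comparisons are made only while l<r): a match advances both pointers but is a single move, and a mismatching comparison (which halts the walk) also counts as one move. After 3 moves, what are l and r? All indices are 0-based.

l=3, r=14

l=0 r=17: '8'=='8', l++,r--
l=1 r=16: '1'=='1', l++,r--
l=2 r=15: '9'=='9', l++,r--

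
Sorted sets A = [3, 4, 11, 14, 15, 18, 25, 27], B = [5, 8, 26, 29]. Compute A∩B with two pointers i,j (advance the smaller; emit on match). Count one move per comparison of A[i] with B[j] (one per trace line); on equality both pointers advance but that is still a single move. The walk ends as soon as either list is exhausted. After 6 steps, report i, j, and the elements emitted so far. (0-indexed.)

i=0 j=0: 3<5, i++
i=1 j=0: 4<5, i++
i=2 j=0: 11>5, j++
i=2 j=1: 11>8, j++
i=2 j=2: 11<26, i++
i=3 j=2: 14<26, i++

i=4, j=2, emitted=[]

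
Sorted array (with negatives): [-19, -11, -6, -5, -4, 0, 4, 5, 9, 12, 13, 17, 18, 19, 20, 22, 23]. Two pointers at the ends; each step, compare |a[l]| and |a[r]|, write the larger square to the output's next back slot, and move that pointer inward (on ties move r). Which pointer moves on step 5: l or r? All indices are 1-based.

l

[1,17] |-19|<=|23| out[17]=529 → r--
[1,16] |-19|<=|22| out[16]=484 → r--
[1,15] |-19|<=|20| out[15]=400 → r--
[1,14] |-19|<=|19| out[14]=361 → r--
[1,13] |-19|>|18| out[13]=361 → l++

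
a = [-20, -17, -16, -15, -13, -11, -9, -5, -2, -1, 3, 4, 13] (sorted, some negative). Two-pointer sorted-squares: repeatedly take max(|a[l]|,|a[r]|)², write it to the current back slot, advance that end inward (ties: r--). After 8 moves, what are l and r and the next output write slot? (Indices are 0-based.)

l=7, r=11, next write slot=4

[0,12] |-20|>|13| out[12]=400 → l++
[1,12] |-17|>|13| out[11]=289 → l++
[2,12] |-16|>|13| out[10]=256 → l++
[3,12] |-15|>|13| out[9]=225 → l++
[4,12] |-13|<=|13| out[8]=169 → r--
[4,11] |-13|>|4| out[7]=169 → l++
[5,11] |-11|>|4| out[6]=121 → l++
[6,11] |-9|>|4| out[5]=81 → l++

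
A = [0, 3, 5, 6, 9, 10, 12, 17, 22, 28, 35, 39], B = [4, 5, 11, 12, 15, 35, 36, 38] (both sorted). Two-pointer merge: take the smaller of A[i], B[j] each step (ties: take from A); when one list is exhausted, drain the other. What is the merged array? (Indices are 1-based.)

[0, 3, 4, 5, 5, 6, 9, 10, 11, 12, 12, 15, 17, 22, 28, 35, 35, 36, 38, 39]

[i=1,j=1] A[i]=0<=B[j]=4 take 0 → i++
[i=2,j=1] A[i]=3<=B[j]=4 take 3 → i++
[i=3,j=1] A[i]=5>B[j]=4 take 4 → j++
[i=3,j=2] A[i]=5<=B[j]=5 take 5 → i++
[i=4,j=2] A[i]=6>B[j]=5 take 5 → j++
[i=4,j=3] A[i]=6<=B[j]=11 take 6 → i++
[i=5,j=3] A[i]=9<=B[j]=11 take 9 → i++
[i=6,j=3] A[i]=10<=B[j]=11 take 10 → i++
[i=7,j=3] A[i]=12>B[j]=11 take 11 → j++
[i=7,j=4] A[i]=12<=B[j]=12 take 12 → i++
[i=8,j=4] A[i]=17>B[j]=12 take 12 → j++
[i=8,j=5] A[i]=17>B[j]=15 take 15 → j++
[i=8,j=6] A[i]=17<=B[j]=35 take 17 → i++
[i=9,j=6] A[i]=22<=B[j]=35 take 22 → i++
[i=10,j=6] A[i]=28<=B[j]=35 take 28 → i++
[i=11,j=6] A[i]=35<=B[j]=35 take 35 → i++
[i=12,j=6] A[i]=39>B[j]=35 take 35 → j++
[i=12,j=7] A[i]=39>B[j]=36 take 36 → j++
[i=12,j=8] A[i]=39>B[j]=38 take 38 → j++
[i=12,j=9] B done, take A[i]=39 → i++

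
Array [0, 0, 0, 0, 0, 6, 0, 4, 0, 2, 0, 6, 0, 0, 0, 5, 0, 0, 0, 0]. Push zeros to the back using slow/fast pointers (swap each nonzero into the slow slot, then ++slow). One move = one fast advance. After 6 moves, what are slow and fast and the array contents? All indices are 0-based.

slow=1, fast=6, a=[6, 0, 0, 0, 0, 0, 0, 4, 0, 2, 0, 6, 0, 0, 0, 5, 0, 0, 0, 0]

slow=0 fast=0: a[fast]=0, fast++
slow=0 fast=1: a[fast]=0, fast++
slow=0 fast=2: a[fast]=0, fast++
slow=0 fast=3: a[fast]=0, fast++
slow=0 fast=4: a[fast]=0, fast++
slow=0 fast=5: a[fast]=6≠0 swap→a[0]=6, slow++,fast++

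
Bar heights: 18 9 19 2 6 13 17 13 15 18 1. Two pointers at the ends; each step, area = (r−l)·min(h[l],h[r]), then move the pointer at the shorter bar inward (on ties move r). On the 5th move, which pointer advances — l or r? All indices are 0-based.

r

l=0 r=10: min(18,1)*10=10 best=10 *, r--
l=0 r=9: min(18,18)*9=162 best=162 *, r--
l=0 r=8: min(18,15)*8=120 best=162, r--
l=0 r=7: min(18,13)*7=91 best=162, r--
l=0 r=6: min(18,17)*6=102 best=162, r--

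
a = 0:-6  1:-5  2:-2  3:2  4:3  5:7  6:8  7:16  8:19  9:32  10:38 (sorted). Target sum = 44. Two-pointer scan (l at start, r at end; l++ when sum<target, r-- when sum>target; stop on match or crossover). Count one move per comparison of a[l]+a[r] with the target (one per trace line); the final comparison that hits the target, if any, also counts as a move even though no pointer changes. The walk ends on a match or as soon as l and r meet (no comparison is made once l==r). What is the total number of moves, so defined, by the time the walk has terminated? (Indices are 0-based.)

10 moves

l=0 r=10: -6+38=32 <44, l++
l=1 r=10: -5+38=33 <44, l++
l=2 r=10: -2+38=36 <44, l++
l=3 r=10: 2+38=40 <44, l++
l=4 r=10: 3+38=41 <44, l++
l=5 r=10: 7+38=45 >44, r--
l=5 r=9: 7+32=39 <44, l++
l=6 r=9: 8+32=40 <44, l++
l=7 r=9: 16+32=48 >44, r--
l=7 r=8: 16+19=35 <44, l++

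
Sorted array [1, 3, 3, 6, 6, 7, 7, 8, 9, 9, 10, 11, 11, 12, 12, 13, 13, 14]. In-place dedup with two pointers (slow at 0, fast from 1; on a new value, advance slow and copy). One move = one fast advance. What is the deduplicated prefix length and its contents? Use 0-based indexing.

length 11; prefix = [1, 3, 6, 7, 8, 9, 10, 11, 12, 13, 14]

slow=0 fast=1: a[fast]=3≠a[slow]=1 write a[1]=3, slow++,fast++
slow=1 fast=2: a[fast]=3=a[slow] dup, fast++
slow=1 fast=3: a[fast]=6≠a[slow]=3 write a[2]=6, slow++,fast++
slow=2 fast=4: a[fast]=6=a[slow] dup, fast++
slow=2 fast=5: a[fast]=7≠a[slow]=6 write a[3]=7, slow++,fast++
slow=3 fast=6: a[fast]=7=a[slow] dup, fast++
slow=3 fast=7: a[fast]=8≠a[slow]=7 write a[4]=8, slow++,fast++
slow=4 fast=8: a[fast]=9≠a[slow]=8 write a[5]=9, slow++,fast++
slow=5 fast=9: a[fast]=9=a[slow] dup, fast++
slow=5 fast=10: a[fast]=10≠a[slow]=9 write a[6]=10, slow++,fast++
slow=6 fast=11: a[fast]=11≠a[slow]=10 write a[7]=11, slow++,fast++
slow=7 fast=12: a[fast]=11=a[slow] dup, fast++
slow=7 fast=13: a[fast]=12≠a[slow]=11 write a[8]=12, slow++,fast++
slow=8 fast=14: a[fast]=12=a[slow] dup, fast++
slow=8 fast=15: a[fast]=13≠a[slow]=12 write a[9]=13, slow++,fast++
slow=9 fast=16: a[fast]=13=a[slow] dup, fast++
slow=9 fast=17: a[fast]=14≠a[slow]=13 write a[10]=14, slow++,fast++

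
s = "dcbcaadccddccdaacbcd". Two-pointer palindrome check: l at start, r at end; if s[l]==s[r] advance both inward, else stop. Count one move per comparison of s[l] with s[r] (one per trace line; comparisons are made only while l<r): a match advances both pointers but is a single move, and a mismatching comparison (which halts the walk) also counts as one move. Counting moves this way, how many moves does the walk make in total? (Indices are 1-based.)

[1,20] 'd'=='d' → l++,r--
[2,19] 'c'=='c' → l++,r--
[3,18] 'b'=='b' → l++,r--
[4,17] 'c'=='c' → l++,r--
[5,16] 'a'=='a' → l++,r--
[6,15] 'a'=='a' → l++,r--
[7,14] 'd'=='d' → l++,r--
[8,13] 'c'=='c' → l++,r--
[9,12] 'c'=='c' → l++,r--
[10,11] 'd'=='d' → l++,r--

10 moves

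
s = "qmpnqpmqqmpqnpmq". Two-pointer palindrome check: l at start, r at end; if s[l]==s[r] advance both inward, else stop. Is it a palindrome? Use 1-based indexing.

palindrome

[1,16] 'q'=='q' → l++,r--
[2,15] 'm'=='m' → l++,r--
[3,14] 'p'=='p' → l++,r--
[4,13] 'n'=='n' → l++,r--
[5,12] 'q'=='q' → l++,r--
[6,11] 'p'=='p' → l++,r--
[7,10] 'm'=='m' → l++,r--
[8,9] 'q'=='q' → l++,r--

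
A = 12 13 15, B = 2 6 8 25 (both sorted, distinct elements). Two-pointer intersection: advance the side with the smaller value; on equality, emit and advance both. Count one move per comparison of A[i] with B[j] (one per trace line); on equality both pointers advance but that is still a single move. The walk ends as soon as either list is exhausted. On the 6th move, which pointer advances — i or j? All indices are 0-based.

i

[i=0,j=0] 12>2 → j++
[i=0,j=1] 12>6 → j++
[i=0,j=2] 12>8 → j++
[i=0,j=3] 12<25 → i++
[i=1,j=3] 13<25 → i++
[i=2,j=3] 15<25 → i++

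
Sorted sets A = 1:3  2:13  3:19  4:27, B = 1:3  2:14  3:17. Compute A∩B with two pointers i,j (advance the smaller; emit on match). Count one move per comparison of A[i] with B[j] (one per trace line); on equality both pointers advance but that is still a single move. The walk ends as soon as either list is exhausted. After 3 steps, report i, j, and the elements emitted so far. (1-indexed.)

i=1 j=1: 3==3 emit, i++,j++
i=2 j=2: 13<14, i++
i=3 j=2: 19>14, j++

i=3, j=3, emitted=[3]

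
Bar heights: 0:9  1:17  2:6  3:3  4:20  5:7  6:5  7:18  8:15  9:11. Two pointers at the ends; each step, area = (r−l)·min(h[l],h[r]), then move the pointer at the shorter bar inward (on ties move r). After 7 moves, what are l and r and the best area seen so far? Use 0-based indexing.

l=4, r=6, best area=105

[0,9] min(9,11)*9=81 best=81 * → l++
[1,9] min(17,11)*8=88 best=88 * → r--
[1,8] min(17,15)*7=105 best=105 * → r--
[1,7] min(17,18)*6=102 best=105 → l++
[2,7] min(6,18)*5=30 best=105 → l++
[3,7] min(3,18)*4=12 best=105 → l++
[4,7] min(20,18)*3=54 best=105 → r--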